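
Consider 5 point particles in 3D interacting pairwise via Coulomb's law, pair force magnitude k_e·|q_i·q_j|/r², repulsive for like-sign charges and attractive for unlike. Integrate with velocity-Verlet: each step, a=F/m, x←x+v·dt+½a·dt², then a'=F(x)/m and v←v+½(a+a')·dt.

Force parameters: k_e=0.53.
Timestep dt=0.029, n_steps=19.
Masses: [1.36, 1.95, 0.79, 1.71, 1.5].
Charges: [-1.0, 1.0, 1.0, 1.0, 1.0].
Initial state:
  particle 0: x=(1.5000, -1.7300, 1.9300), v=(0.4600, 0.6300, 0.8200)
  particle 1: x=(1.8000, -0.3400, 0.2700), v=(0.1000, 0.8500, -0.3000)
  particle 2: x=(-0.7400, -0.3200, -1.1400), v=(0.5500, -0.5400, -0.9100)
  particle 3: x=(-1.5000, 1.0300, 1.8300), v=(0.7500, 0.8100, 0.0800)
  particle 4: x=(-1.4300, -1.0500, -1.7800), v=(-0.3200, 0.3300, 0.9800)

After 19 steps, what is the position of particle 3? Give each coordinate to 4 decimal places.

step 0: x0=(1.5000, -1.7300, 1.9300) x1=(1.8000, -0.3400, 0.2700) x2=(-0.7400, -0.3200, -1.1400) x3=(-1.5000, 1.0300, 1.8300) x4=(-1.4300, -1.0500, -1.7800)
step 1: x0=(1.5133, -1.7117, 1.9537) x1=(1.8029, -0.3154, 0.2613) x2=(-0.7239, -0.3356, -1.1663) x3=(-1.4783, 1.0535, 1.8323) x4=(-1.4393, -1.0405, -1.7516)
step 2: x0=(1.5266, -1.6933, 1.9774) x1=(1.8059, -0.2908, 0.2527) x2=(-0.7077, -0.3509, -1.1925) x3=(-1.4565, 1.0770, 1.8347) x4=(-1.4488, -1.0311, -1.7234)
step 3: x0=(1.5399, -1.6749, 2.0010) x1=(1.8089, -0.2662, 0.2441) x2=(-0.6911, -0.3660, -1.2185) x3=(-1.4348, 1.1005, 1.8371) x4=(-1.4585, -1.0220, -1.6953)
step 4: x0=(1.5532, -1.6564, 2.0245) x1=(1.8119, -0.2417, 0.2356) x2=(-0.6743, -0.3809, -1.2443) x3=(-1.4131, 1.1241, 1.8396) x4=(-1.4683, -1.0129, -1.6673)
step 5: x0=(1.5664, -1.6379, 2.0479) x1=(1.8150, -0.2171, 0.2271) x2=(-0.6572, -0.3955, -1.2700) x3=(-1.3914, 1.1476, 1.8421) x4=(-1.4783, -1.0040, -1.6394)
step 6: x0=(1.5796, -1.6192, 2.0713) x1=(1.8182, -0.1926, 0.2187) x2=(-0.6397, -0.4099, -1.2956) x3=(-1.3696, 1.1712, 1.8446) x4=(-1.4885, -0.9953, -1.6117)
step 7: x0=(1.5927, -1.6006, 2.0946) x1=(1.8214, -0.1682, 0.2103) x2=(-0.6219, -0.4241, -1.3211) x3=(-1.3479, 1.1947, 1.8472) x4=(-1.4989, -0.9867, -1.5840)
step 8: x0=(1.6059, -1.5819, 2.1178) x1=(1.8246, -0.1437, 0.2020) x2=(-0.6038, -0.4380, -1.3466) x3=(-1.3263, 1.2183, 1.8498) x4=(-1.5096, -0.9783, -1.5563)
step 9: x0=(1.6190, -1.5631, 2.1409) x1=(1.8279, -0.1193, 0.1937) x2=(-0.5852, -0.4518, -1.3720) x3=(-1.3046, 1.2419, 1.8525) x4=(-1.5204, -0.9700, -1.5288)
step 10: x0=(1.6321, -1.5443, 2.1640) x1=(1.8312, -0.0949, 0.1855) x2=(-0.5663, -0.4653, -1.3973) x3=(-1.2829, 1.2655, 1.8552) x4=(-1.5315, -0.9618, -1.5013)
step 11: x0=(1.6452, -1.5254, 2.1870) x1=(1.8346, -0.0706, 0.1773) x2=(-0.5470, -0.4787, -1.4227) x3=(-1.2612, 1.2891, 1.8579) x4=(-1.5428, -0.9538, -1.4738)
step 12: x0=(1.6582, -1.5065, 2.2099) x1=(1.8380, -0.0462, 0.1691) x2=(-0.5273, -0.4919, -1.4481) x3=(-1.2395, 1.3128, 1.8607) x4=(-1.5544, -0.9459, -1.4464)
step 13: x0=(1.6712, -1.4875, 2.2328) x1=(1.8414, -0.0219, 0.1610) x2=(-0.5072, -0.5049, -1.4736) x3=(-1.2179, 1.3364, 1.8635) x4=(-1.5662, -0.9382, -1.4190)
step 14: x0=(1.6842, -1.4684, 2.2556) x1=(1.8449, 0.0024, 0.1529) x2=(-0.4867, -0.5178, -1.4991) x3=(-1.1962, 1.3601, 1.8664) x4=(-1.5782, -0.9305, -1.3916)
step 15: x0=(1.6971, -1.4494, 2.2783) x1=(1.8485, 0.0267, 0.1449) x2=(-0.4659, -0.5306, -1.5247) x3=(-1.1746, 1.3838, 1.8693) x4=(-1.5904, -0.9229, -1.3641)
step 16: x0=(1.7100, -1.4302, 2.3010) x1=(1.8521, 0.0510, 0.1369) x2=(-0.4448, -0.5434, -1.5503) x3=(-1.1529, 1.4075, 1.8722) x4=(-1.6028, -0.9154, -1.3367)
step 17: x0=(1.7229, -1.4111, 2.3236) x1=(1.8557, 0.0753, 0.1290) x2=(-0.4234, -0.5560, -1.5761) x3=(-1.1313, 1.4312, 1.8751) x4=(-1.6154, -0.9079, -1.3093)
step 18: x0=(1.7358, -1.3919, 2.3461) x1=(1.8594, 0.0995, 0.1211) x2=(-0.4016, -0.5686, -1.6021) x3=(-1.1096, 1.4549, 1.8781) x4=(-1.6282, -0.9006, -1.2818)
step 19: x0=(1.7486, -1.3726, 2.3686) x1=(1.8632, 0.1238, 0.1132) x2=(-0.3796, -0.5811, -1.6281) x3=(-1.0880, 1.4786, 1.8812) x4=(-1.6412, -0.8933, -1.2543)

(-1.0880, 1.4786, 1.8812)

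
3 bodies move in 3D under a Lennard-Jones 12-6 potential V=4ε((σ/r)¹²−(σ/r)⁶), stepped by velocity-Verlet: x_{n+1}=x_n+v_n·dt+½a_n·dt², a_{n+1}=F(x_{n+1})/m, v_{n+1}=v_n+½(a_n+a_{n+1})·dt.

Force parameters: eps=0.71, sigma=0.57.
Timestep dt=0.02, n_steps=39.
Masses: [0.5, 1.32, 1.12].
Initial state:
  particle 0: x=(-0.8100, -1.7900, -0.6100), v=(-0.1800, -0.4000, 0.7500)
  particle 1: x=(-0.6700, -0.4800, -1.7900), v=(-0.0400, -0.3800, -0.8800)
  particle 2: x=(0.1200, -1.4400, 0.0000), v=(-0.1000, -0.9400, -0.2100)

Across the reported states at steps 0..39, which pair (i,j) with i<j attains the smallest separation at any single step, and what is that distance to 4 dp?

step 0: x0=(-0.8100, -1.7900, -0.6100) x1=(-0.6700, -0.4800, -1.7900) x2=(0.1200, -1.4400, 0.0000)
step 1: x0=(-0.8135, -1.7980, -0.5950) x1=(-0.6708, -0.4876, -1.8076) x2=(0.1180, -1.4588, -0.0042)
step 2: x0=(-0.8169, -1.8059, -0.5798) x1=(-0.6716, -0.4952, -1.8252) x2=(0.1159, -1.4776, -0.0085)
step 3: x0=(-0.8202, -1.8138, -0.5646) x1=(-0.6724, -0.5028, -1.8428) x2=(0.1137, -1.4965, -0.0128)
step 4: x0=(-0.8233, -1.8216, -0.5494) x1=(-0.6732, -0.5104, -1.8604) x2=(0.1115, -1.5154, -0.0171)
step 5: x0=(-0.8262, -1.8293, -0.5340) x1=(-0.6740, -0.5180, -1.8780) x2=(0.1092, -1.5343, -0.0215)
step 6: x0=(-0.8290, -1.8370, -0.5185) x1=(-0.6748, -0.5256, -1.8956) x2=(0.1068, -1.5532, -0.0259)
step 7: x0=(-0.8315, -1.8446, -0.5029) x1=(-0.6756, -0.5333, -1.9131) x2=(0.1043, -1.5722, -0.0304)
step 8: x0=(-0.8338, -1.8521, -0.4872) x1=(-0.6764, -0.5409, -1.9307) x2=(0.1018, -1.5911, -0.0349)
step 9: x0=(-0.8359, -1.8596, -0.4714) x1=(-0.6772, -0.5485, -1.9483) x2=(0.0991, -1.6102, -0.0395)
step 10: x0=(-0.8377, -1.8670, -0.4555) x1=(-0.6780, -0.5561, -1.9659) x2=(0.0963, -1.6292, -0.0442)
step 11: x0=(-0.8392, -1.8744, -0.4394) x1=(-0.6788, -0.5637, -1.9835) x2=(0.0934, -1.6483, -0.0489)
step 12: x0=(-0.8404, -1.8816, -0.4232) x1=(-0.6796, -0.5713, -2.0010) x2=(0.0903, -1.6674, -0.0536)
step 13: x0=(-0.8413, -1.8888, -0.4069) x1=(-0.6804, -0.5790, -2.0186) x2=(0.0871, -1.6865, -0.0584)
step 14: x0=(-0.8418, -1.8959, -0.3905) x1=(-0.6812, -0.5866, -2.0362) x2=(0.0837, -1.7057, -0.0633)
step 15: x0=(-0.8419, -1.9029, -0.3739) x1=(-0.6820, -0.5942, -2.0538) x2=(0.0801, -1.7249, -0.0682)
step 16: x0=(-0.8416, -1.9098, -0.3572) x1=(-0.6828, -0.6018, -2.0713) x2=(0.0764, -1.7442, -0.0732)
step 17: x0=(-0.8407, -1.9166, -0.3403) x1=(-0.6836, -0.6095, -2.0889) x2=(0.0724, -1.7635, -0.0783)
step 18: x0=(-0.8394, -1.9234, -0.3233) x1=(-0.6844, -0.6171, -2.1065) x2=(0.0682, -1.7828, -0.0834)
step 19: x0=(-0.8374, -1.9300, -0.3061) x1=(-0.6852, -0.6247, -2.1241) x2=(0.0637, -1.8022, -0.0886)
step 20: x0=(-0.8349, -1.9366, -0.2887) x1=(-0.6860, -0.6323, -2.1416) x2=(0.0589, -1.8216, -0.0939)
step 21: x0=(-0.8316, -1.9430, -0.2713) x1=(-0.6868, -0.6400, -2.1592) x2=(0.0539, -1.8411, -0.0993)
step 22: x0=(-0.8275, -1.9494, -0.2536) x1=(-0.6876, -0.6476, -2.1768) x2=(0.0484, -1.8606, -0.1047)
step 23: x0=(-0.8225, -1.9557, -0.2358) x1=(-0.6884, -0.6552, -2.1943) x2=(0.0426, -1.8801, -0.1102)
step 24: x0=(-0.8166, -1.9619, -0.2179) x1=(-0.6892, -0.6628, -2.2119) x2=(0.0364, -1.8997, -0.1157)
step 25: x0=(-0.8096, -1.9680, -0.1998) x1=(-0.6900, -0.6705, -2.2295) x2=(0.0296, -1.9193, -0.1213)
step 26: x0=(-0.8013, -1.9741, -0.1817) x1=(-0.6908, -0.6781, -2.2470) x2=(0.0223, -1.9389, -0.1270)
step 27: x0=(-0.7916, -1.9800, -0.1634) x1=(-0.6916, -0.6857, -2.2646) x2=(0.0144, -1.9586, -0.1327)
step 28: x0=(-0.7804, -1.9860, -0.1451) x1=(-0.6924, -0.6933, -2.2822) x2=(0.0058, -1.9783, -0.1384)
step 29: x0=(-0.7674, -1.9919, -0.1267) x1=(-0.6932, -0.7010, -2.2997) x2=(-0.0036, -1.9980, -0.1441)
step 30: x0=(-0.7524, -1.9979, -0.1084) x1=(-0.6940, -0.7086, -2.3173) x2=(-0.0140, -2.0176, -0.1499)
step 31: x0=(-0.7351, -2.0039, -0.0903) x1=(-0.6948, -0.7162, -2.3349) x2=(-0.0253, -2.0373, -0.1555)
step 32: x0=(-0.7154, -2.0100, -0.0723) x1=(-0.6956, -0.7239, -2.3524) x2=(-0.0377, -2.0569, -0.1611)
step 33: x0=(-0.6936, -2.0162, -0.0547) x1=(-0.6964, -0.7315, -2.3700) x2=(-0.0510, -2.0765, -0.1665)
step 34: x0=(-0.6706, -2.0226, -0.0372) x1=(-0.6972, -0.7391, -2.3875) x2=(-0.0649, -2.0959, -0.1718)
step 35: x0=(-0.6495, -2.0288, -0.0193) x1=(-0.6980, -0.7467, -2.4051) x2=(-0.0780, -2.1155, -0.1774)
step 36: x0=(-0.6360, -2.0337, 0.0007) x1=(-0.6988, -0.7544, -2.4227) x2=(-0.0875, -2.1357, -0.1838)
step 37: x0=(-0.6346, -2.0365, 0.0247) x1=(-0.6996, -0.7620, -2.4402) x2=(-0.0918, -2.1568, -0.1921)
step 38: x0=(-0.6414, -2.0374, 0.0520) x1=(-0.7004, -0.7696, -2.4578) x2=(-0.0924, -2.1787, -0.2019)
step 39: x0=(-0.6504, -2.0377, 0.0804) x1=(-0.7012, -0.7773, -2.4754) x2=(-0.0920, -2.2009, -0.2121)

pair (0,2), distance 0.5876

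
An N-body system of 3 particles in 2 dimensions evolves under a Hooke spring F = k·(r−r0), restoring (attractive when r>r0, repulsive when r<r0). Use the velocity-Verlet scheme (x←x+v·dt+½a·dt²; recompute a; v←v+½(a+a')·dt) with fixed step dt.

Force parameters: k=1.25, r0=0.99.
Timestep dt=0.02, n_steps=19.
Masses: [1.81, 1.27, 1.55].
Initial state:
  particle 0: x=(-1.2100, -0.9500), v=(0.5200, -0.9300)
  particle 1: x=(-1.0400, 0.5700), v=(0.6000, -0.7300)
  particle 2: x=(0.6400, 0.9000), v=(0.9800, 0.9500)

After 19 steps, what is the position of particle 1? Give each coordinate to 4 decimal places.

(-0.7626, 0.2710)

step 0: x0=(-1.2100, -0.9500) x1=(-1.0400, 0.5700) x2=(0.6400, 0.9000)
step 1: x0=(-1.1994, -0.9684) x1=(-1.0279, 0.5553) x2=(0.6593, 0.9188)
step 2: x0=(-1.1885, -0.9863) x1=(-1.0155, 0.5405) x2=(0.6780, 0.9372)
step 3: x0=(-1.1773, -1.0037) x1=(-1.0028, 0.5255) x2=(0.6961, 0.9551)
step 4: x0=(-1.1657, -1.0206) x1=(-0.9899, 0.5104) x2=(0.7135, 0.9725)
step 5: x0=(-1.1537, -1.0370) x1=(-0.9767, 0.4951) x2=(0.7304, 0.9895)
step 6: x0=(-1.1415, -1.0529) x1=(-0.9633, 0.4798) x2=(0.7465, 1.0060)
step 7: x0=(-1.1288, -1.0683) x1=(-0.9495, 0.4643) x2=(0.7621, 1.0220)
step 8: x0=(-1.1158, -1.0831) x1=(-0.9355, 0.4486) x2=(0.7770, 1.0374)
step 9: x0=(-1.1024, -1.0974) x1=(-0.9212, 0.4329) x2=(0.7913, 1.0524)
step 10: x0=(-1.0887, -1.1112) x1=(-0.9067, 0.4171) x2=(0.8049, 1.0667)
step 11: x0=(-1.0746, -1.1245) x1=(-0.8918, 0.4011) x2=(0.8178, 1.0806)
step 12: x0=(-1.0602, -1.1371) x1=(-0.8767, 0.3851) x2=(0.8301, 1.0938)
step 13: x0=(-1.0454, -1.1493) x1=(-0.8612, 0.3690) x2=(0.8418, 1.1065)
step 14: x0=(-1.0302, -1.1608) x1=(-0.8455, 0.3528) x2=(0.8527, 1.1186)
step 15: x0=(-1.0147, -1.1718) x1=(-0.8295, 0.3366) x2=(0.8631, 1.1301)
step 16: x0=(-0.9987, -1.1823) x1=(-0.8132, 0.3202) x2=(0.8727, 1.1409)
step 17: x0=(-0.9825, -1.1921) x1=(-0.7966, 0.3039) x2=(0.8817, 1.1512)
step 18: x0=(-0.9659, -1.2014) x1=(-0.7798, 0.2875) x2=(0.8901, 1.1608)
step 19: x0=(-0.9489, -1.2101) x1=(-0.7626, 0.2710) x2=(0.8977, 1.1697)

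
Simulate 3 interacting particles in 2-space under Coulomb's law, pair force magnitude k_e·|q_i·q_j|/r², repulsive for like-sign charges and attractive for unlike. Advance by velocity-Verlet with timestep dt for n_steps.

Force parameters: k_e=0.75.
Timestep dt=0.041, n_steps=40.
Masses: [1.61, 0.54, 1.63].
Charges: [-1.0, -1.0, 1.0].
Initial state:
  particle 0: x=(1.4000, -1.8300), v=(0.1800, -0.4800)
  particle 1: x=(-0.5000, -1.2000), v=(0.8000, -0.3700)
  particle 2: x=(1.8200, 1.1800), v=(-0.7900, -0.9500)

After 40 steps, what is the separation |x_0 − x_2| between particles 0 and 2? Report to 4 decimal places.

step 0: x0=(1.4000, -1.8300) x1=(-0.5000, -1.2000) x2=(1.8200, 1.1800)
step 1: x0=(1.4075, -1.8497) x1=(-0.4674, -1.2150) x2=(1.7876, 1.1410)
step 2: x0=(1.4152, -1.8693) x1=(-0.4352, -1.2297) x2=(1.7551, 1.1018)
step 3: x0=(1.4230, -1.8889) x1=(-0.4035, -1.2439) x2=(1.7226, 1.0625)
step 4: x0=(1.4311, -1.9086) x1=(-0.3721, -1.2578) x2=(1.6900, 1.0231)
step 5: x0=(1.4394, -1.9281) x1=(-0.3412, -1.2714) x2=(1.6573, 0.9835)
step 6: x0=(1.4479, -1.9477) x1=(-0.3107, -1.2844) x2=(1.6246, 0.9438)
step 7: x0=(1.4566, -1.9673) x1=(-0.2807, -1.2971) x2=(1.5918, 0.9039)
step 8: x0=(1.4656, -1.9868) x1=(-0.2511, -1.3093) x2=(1.5589, 0.8638)
step 9: x0=(1.4747, -2.0064) x1=(-0.2220, -1.3210) x2=(1.5260, 0.8236)
step 10: x0=(1.4841, -2.0259) x1=(-0.1933, -1.3323) x2=(1.4930, 0.7831)
step 11: x0=(1.4937, -2.0454) x1=(-0.1651, -1.3430) x2=(1.4599, 0.7426)
step 12: x0=(1.5035, -2.0649) x1=(-0.1373, -1.3531) x2=(1.4268, 0.7018)
step 13: x0=(1.5135, -2.0844) x1=(-0.1100, -1.3627) x2=(1.3936, 0.6608)
step 14: x0=(1.5238, -2.1039) x1=(-0.0832, -1.3717) x2=(1.3604, 0.6196)
step 15: x0=(1.5343, -2.1234) x1=(-0.0568, -1.3801) x2=(1.3270, 0.5783)
step 16: x0=(1.5450, -2.1429) x1=(-0.0309, -1.3878) x2=(1.2936, 0.5367)
step 17: x0=(1.5559, -2.1624) x1=(-0.0054, -1.3948) x2=(1.2602, 0.4948)
step 18: x0=(1.5670, -2.1819) x1=(0.0197, -1.4012) x2=(1.2266, 0.4528)
step 19: x0=(1.5784, -2.2014) x1=(0.0443, -1.4067) x2=(1.1930, 0.4105)
step 20: x0=(1.5900, -2.2210) x1=(0.0685, -1.4115) x2=(1.1593, 0.3680)
step 21: x0=(1.6018, -2.2405) x1=(0.0923, -1.4155) x2=(1.1256, 0.3252)
step 22: x0=(1.6138, -2.2601) x1=(0.1157, -1.4186) x2=(1.0917, 0.2821)
step 23: x0=(1.6260, -2.2796) x1=(0.1387, -1.4208) x2=(1.0578, 0.2387)
step 24: x0=(1.6384, -2.2992) x1=(0.1613, -1.4220) x2=(1.0238, 0.1951)
step 25: x0=(1.6510, -2.3188) x1=(0.1836, -1.4222) x2=(0.9898, 0.1511)
step 26: x0=(1.6638, -2.3384) x1=(0.2055, -1.4213) x2=(0.9556, 0.1068)
step 27: x0=(1.6768, -2.3581) x1=(0.2271, -1.4193) x2=(0.9214, 0.0621)
step 28: x0=(1.6900, -2.3778) x1=(0.2485, -1.4161) x2=(0.8871, 0.0170)
step 29: x0=(1.7033, -2.3975) x1=(0.2695, -1.4115) x2=(0.8526, -0.0284)
step 30: x0=(1.7169, -2.4172) x1=(0.2904, -1.4056) x2=(0.8181, -0.0743)
step 31: x0=(1.7306, -2.4370) x1=(0.3110, -1.3982) x2=(0.7835, -0.1206)
step 32: x0=(1.7444, -2.4568) x1=(0.3315, -1.3891) x2=(0.7488, -0.1675)
step 33: x0=(1.7584, -2.4766) x1=(0.3518, -1.3783) x2=(0.7140, -0.2149)
step 34: x0=(1.7726, -2.4965) x1=(0.3720, -1.3655) x2=(0.6791, -0.2629)
step 35: x0=(1.7868, -2.5164) x1=(0.3922, -1.3506) x2=(0.6441, -0.3116)
step 36: x0=(1.8012, -2.5364) x1=(0.4122, -1.3332) x2=(0.6090, -0.3611)
step 37: x0=(1.8157, -2.5564) x1=(0.4323, -1.3130) x2=(0.5738, -0.4114)
step 38: x0=(1.8304, -2.5764) x1=(0.4522, -1.2896) x2=(0.5386, -0.4628)
step 39: x0=(1.8451, -2.5965) x1=(0.4720, -1.2624) x2=(0.5032, -0.5154)
step 40: x0=(1.8599, -2.6166) x1=(0.4916, -1.2306) x2=(0.4679, -0.5695)

2.4756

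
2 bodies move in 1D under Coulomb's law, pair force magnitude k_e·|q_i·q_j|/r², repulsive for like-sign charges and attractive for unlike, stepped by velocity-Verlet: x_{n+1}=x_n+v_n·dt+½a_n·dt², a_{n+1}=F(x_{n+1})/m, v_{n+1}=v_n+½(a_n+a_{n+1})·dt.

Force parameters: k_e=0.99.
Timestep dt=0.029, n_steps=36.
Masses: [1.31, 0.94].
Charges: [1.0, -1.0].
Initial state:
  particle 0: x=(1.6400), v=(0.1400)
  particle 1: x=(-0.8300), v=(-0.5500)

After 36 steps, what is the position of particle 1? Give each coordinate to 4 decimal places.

(-1.3240)

step 0: x0=(1.6400) x1=(-0.8300)
step 1: x0=(1.6440) x1=(-0.8459)
step 2: x0=(1.6479) x1=(-0.8616)
step 3: x0=(1.6517) x1=(-0.8772)
step 4: x0=(1.6554) x1=(-0.8927)
step 5: x0=(1.6590) x1=(-0.9080)
step 6: x0=(1.6625) x1=(-0.9232)
step 7: x0=(1.6660) x1=(-0.9382)
step 8: x0=(1.6693) x1=(-0.9531)
step 9: x0=(1.6725) x1=(-0.9679)
step 10: x0=(1.6756) x1=(-0.9826)
step 11: x0=(1.6787) x1=(-0.9971)
step 12: x0=(1.6817) x1=(-1.0116)
step 13: x0=(1.6845) x1=(-1.0258)
step 14: x0=(1.6873) x1=(-1.0400)
step 15: x0=(1.6900) x1=(-1.0541)
step 16: x0=(1.6926) x1=(-1.0680)
step 17: x0=(1.6952) x1=(-1.0818)
step 18: x0=(1.6976) x1=(-1.0955)
step 19: x0=(1.7000) x1=(-1.1091)
step 20: x0=(1.7023) x1=(-1.1226)
step 21: x0=(1.7045) x1=(-1.1360)
step 22: x0=(1.7066) x1=(-1.1492)
step 23: x0=(1.7087) x1=(-1.1624)
step 24: x0=(1.7106) x1=(-1.1754)
step 25: x0=(1.7125) x1=(-1.1884)
step 26: x0=(1.7144) x1=(-1.2012)
step 27: x0=(1.7161) x1=(-1.2139)
step 28: x0=(1.7178) x1=(-1.2266)
step 29: x0=(1.7194) x1=(-1.2391)
step 30: x0=(1.7209) x1=(-1.2515)
step 31: x0=(1.7224) x1=(-1.2638)
step 32: x0=(1.7237) x1=(-1.2760)
step 33: x0=(1.7251) x1=(-1.2882)
step 34: x0=(1.7263) x1=(-1.3002)
step 35: x0=(1.7275) x1=(-1.3121)
step 36: x0=(1.7286) x1=(-1.3240)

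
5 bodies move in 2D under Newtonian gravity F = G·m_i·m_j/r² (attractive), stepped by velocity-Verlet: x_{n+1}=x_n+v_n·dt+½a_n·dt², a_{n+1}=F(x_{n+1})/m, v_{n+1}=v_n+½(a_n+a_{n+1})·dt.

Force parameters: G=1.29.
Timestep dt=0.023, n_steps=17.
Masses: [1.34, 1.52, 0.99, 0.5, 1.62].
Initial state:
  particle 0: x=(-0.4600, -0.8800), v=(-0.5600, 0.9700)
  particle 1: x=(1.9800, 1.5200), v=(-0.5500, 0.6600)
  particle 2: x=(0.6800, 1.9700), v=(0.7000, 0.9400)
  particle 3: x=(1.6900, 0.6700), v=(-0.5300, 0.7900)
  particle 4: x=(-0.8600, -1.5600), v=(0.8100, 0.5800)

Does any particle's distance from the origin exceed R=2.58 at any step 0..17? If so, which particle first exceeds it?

step 0: x0=(-0.4600, -0.8800) x1=(1.9800, 1.5200) x2=(0.6800, 1.9700) x3=(1.6900, 0.6700) x4=(-0.8600, -1.5600)
step 1: x0=(-0.4733, -0.8584) x1=(1.9671, 1.5350) x2=(0.6964, 1.9914) x3=(1.6779, 0.6888) x4=(-0.8410, -1.5460)
step 2: x0=(-0.4873, -0.8382) x1=(1.9535, 1.5496) x2=(0.7133, 2.0124) x3=(1.6658, 0.7089) x4=(-0.8211, -1.5305)
step 3: x0=(-0.5019, -0.8196) x1=(1.9394, 1.5638) x2=(0.7308, 2.0328) x3=(1.6538, 0.7303) x4=(-0.8005, -1.5136)
step 4: x0=(-0.5172, -0.8025) x1=(1.9247, 1.5777) x2=(0.7488, 2.0528) x3=(1.6420, 0.7531) x4=(-0.7792, -1.4950)
step 5: x0=(-0.5331, -0.7872) x1=(1.9093, 1.5912) x2=(0.7675, 2.0723) x3=(1.6302, 0.7772) x4=(-0.7573, -1.4748)
step 6: x0=(-0.5496, -0.7738) x1=(1.8933, 1.6043) x2=(0.7868, 2.0913) x3=(1.6186, 0.8027) x4=(-0.7347, -1.4528)
step 7: x0=(-0.5664, -0.7624) x1=(1.8766, 1.6170) x2=(0.8068, 2.1097) x3=(1.6071, 0.8297) x4=(-0.7115, -1.4290)
step 8: x0=(-0.5837, -0.7531) x1=(1.8592, 1.6294) x2=(0.8274, 2.1275) x3=(1.5957, 0.8582) x4=(-0.6878, -1.4030)
step 9: x0=(-0.6012, -0.7462) x1=(1.8410, 1.6414) x2=(0.8488, 2.1446) x3=(1.5845, 0.8883) x4=(-0.6638, -1.3749)
step 10: x0=(-0.6189, -0.7420) x1=(1.8221, 1.6530) x2=(0.8709, 2.1612) x3=(1.5736, 0.9201) x4=(-0.6394, -1.3444)
step 11: x0=(-0.6365, -0.7406) x1=(1.8024, 1.6643) x2=(0.8939, 2.1770) x3=(1.5628, 0.9536) x4=(-0.6148, -1.3113)
step 12: x0=(-0.6539, -0.7424) x1=(1.7819, 1.6752) x2=(0.9176, 2.1920) x3=(1.5523, 0.9891) x4=(-0.5902, -1.2752)
step 13: x0=(-0.6707, -0.7480) x1=(1.7605, 1.6856) x2=(0.9423, 2.2062) x3=(1.5420, 1.0266) x4=(-0.5660, -1.2359)
step 14: x0=(-0.6864, -0.7577) x1=(1.7381, 1.6957) x2=(0.9679, 2.2195) x3=(1.5321, 1.0663) x4=(-0.5424, -1.1928)
step 15: x0=(-0.7004, -0.7723) x1=(1.7148, 1.7054) x2=(0.9946, 2.2318) x3=(1.5226, 1.1085) x4=(-0.5201, -1.1455)
step 16: x0=(-0.7115, -0.7925) x1=(1.6904, 1.7146) x2=(1.0223, 2.2430) x3=(1.5136, 1.1534) x4=(-0.5000, -1.0932)
step 17: x0=(-0.7177, -0.8193) x1=(1.6648, 1.7233) x2=(1.0511, 2.2529) x3=(1.5051, 1.2015) x4=(-0.4837, -1.0353)

no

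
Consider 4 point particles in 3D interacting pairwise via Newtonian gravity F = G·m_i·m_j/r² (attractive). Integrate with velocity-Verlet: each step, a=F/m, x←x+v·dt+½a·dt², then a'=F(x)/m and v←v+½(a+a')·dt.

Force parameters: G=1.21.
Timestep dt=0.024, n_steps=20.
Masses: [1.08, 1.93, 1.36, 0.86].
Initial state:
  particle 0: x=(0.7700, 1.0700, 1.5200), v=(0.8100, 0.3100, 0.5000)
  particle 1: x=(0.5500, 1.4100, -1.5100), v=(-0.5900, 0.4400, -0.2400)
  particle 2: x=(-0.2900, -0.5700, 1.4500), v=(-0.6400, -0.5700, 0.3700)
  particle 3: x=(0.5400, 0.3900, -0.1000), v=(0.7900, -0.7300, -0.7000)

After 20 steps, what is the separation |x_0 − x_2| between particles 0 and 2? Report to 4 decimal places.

step 0: x0=(0.7700, 1.0700, 1.5200) x1=(0.5500, 1.4100, -1.5100) x2=(-0.2900, -0.5700, 1.4500) x3=(0.5400, 0.3900, -0.1000)
step 1: x0=(0.7894, 1.0773, 1.5318) x1=(0.5358, 1.4205, -1.5156) x2=(-0.3053, -0.5835, 1.4588) x3=(0.5589, 0.3726, -0.1168)
step 2: x0=(0.8085, 1.0844, 1.5434) x1=(0.5217, 1.4308, -1.5209) x2=(-0.3203, -0.5968, 1.4674) x3=(0.5778, 0.3554, -0.1335)
step 3: x0=(0.8276, 1.0912, 1.5546) x1=(0.5075, 1.4409, -1.5260) x2=(-0.3352, -0.6098, 1.4758) x3=(0.5966, 0.3385, -0.1502)
step 4: x0=(0.8464, 1.0977, 1.5655) x1=(0.4933, 1.4509, -1.5307) x2=(-0.3499, -0.6225, 1.4840) x3=(0.6152, 0.3219, -0.1669)
step 5: x0=(0.8651, 1.1041, 1.5761) x1=(0.4791, 1.4607, -1.5352) x2=(-0.3645, -0.6350, 1.4921) x3=(0.6338, 0.3055, -0.1836)
step 6: x0=(0.8837, 1.1102, 1.5864) x1=(0.4650, 1.4704, -1.5394) x2=(-0.3788, -0.6472, 1.5000) x3=(0.6523, 0.2894, -0.2003)
step 7: x0=(0.9021, 1.1161, 1.5965) x1=(0.4509, 1.4799, -1.5433) x2=(-0.3930, -0.6592, 1.5078) x3=(0.6707, 0.2736, -0.2169)
step 8: x0=(0.9203, 1.1218, 1.6063) x1=(0.4367, 1.4892, -1.5470) x2=(-0.4070, -0.6710, 1.5153) x3=(0.6889, 0.2580, -0.2335)
step 9: x0=(0.9384, 1.1273, 1.6158) x1=(0.4226, 1.4983, -1.5504) x2=(-0.4209, -0.6825, 1.5228) x3=(0.7070, 0.2427, -0.2502)
step 10: x0=(0.9564, 1.1326, 1.6251) x1=(0.4086, 1.5073, -1.5536) x2=(-0.4345, -0.6938, 1.5300) x3=(0.7250, 0.2277, -0.2668)
step 11: x0=(0.9742, 1.1378, 1.6341) x1=(0.3945, 1.5161, -1.5566) x2=(-0.4481, -0.7050, 1.5372) x3=(0.7429, 0.2129, -0.2834)
step 12: x0=(0.9918, 1.1427, 1.6428) x1=(0.3805, 1.5248, -1.5593) x2=(-0.4614, -0.7159, 1.5441) x3=(0.7606, 0.1985, -0.2999)
step 13: x0=(1.0094, 1.1475, 1.6514) x1=(0.3665, 1.5332, -1.5617) x2=(-0.4746, -0.7266, 1.5509) x3=(0.7781, 0.1843, -0.3165)
step 14: x0=(1.0267, 1.1521, 1.6597) x1=(0.3526, 1.5416, -1.5640) x2=(-0.4877, -0.7371, 1.5576) x3=(0.7955, 0.1704, -0.3331)
step 15: x0=(1.0440, 1.1565, 1.6677) x1=(0.3387, 1.5497, -1.5660) x2=(-0.5006, -0.7475, 1.5642) x3=(0.8128, 0.1568, -0.3497)
step 16: x0=(1.0611, 1.1608, 1.6755) x1=(0.3248, 1.5577, -1.5678) x2=(-0.5134, -0.7577, 1.5706) x3=(0.8299, 0.1435, -0.3662)
step 17: x0=(1.0781, 1.1649, 1.6831) x1=(0.3110, 1.5655, -1.5693) x2=(-0.5260, -0.7676, 1.5769) x3=(0.8468, 0.1304, -0.3827)
step 18: x0=(1.0949, 1.1689, 1.6905) x1=(0.2972, 1.5732, -1.5707) x2=(-0.5384, -0.7775, 1.5830) x3=(0.8636, 0.1176, -0.3992)
step 19: x0=(1.1116, 1.1727, 1.6977) x1=(0.2835, 1.5807, -1.5719) x2=(-0.5508, -0.7871, 1.5890) x3=(0.8802, 0.1051, -0.4157)
step 20: x0=(1.1282, 1.1764, 1.7046) x1=(0.2698, 1.5881, -1.5729) x2=(-0.5630, -0.7966, 1.5949) x3=(0.8967, 0.0929, -0.4322)

2.6009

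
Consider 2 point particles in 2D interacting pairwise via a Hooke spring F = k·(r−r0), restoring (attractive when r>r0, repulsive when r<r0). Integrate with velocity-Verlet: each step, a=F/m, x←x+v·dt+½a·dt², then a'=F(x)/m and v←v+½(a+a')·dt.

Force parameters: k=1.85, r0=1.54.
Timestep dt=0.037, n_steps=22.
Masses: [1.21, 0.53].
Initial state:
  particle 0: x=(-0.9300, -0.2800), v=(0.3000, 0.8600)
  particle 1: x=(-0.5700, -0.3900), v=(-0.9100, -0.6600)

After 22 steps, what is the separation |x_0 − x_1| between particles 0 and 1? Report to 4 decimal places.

step 0: x0=(-0.9300, -0.2800) x1=(-0.5700, -0.3900)
step 1: x0=(-0.9201, -0.2478) x1=(-0.6010, -0.4152)
step 2: x0=(-0.9123, -0.2145) x1=(-0.6270, -0.4431)
step 3: x0=(-0.9065, -0.1796) x1=(-0.6487, -0.4744)
step 4: x0=(-0.9022, -0.1430) x1=(-0.6667, -0.5099)
step 5: x0=(-0.8992, -0.1044) x1=(-0.6819, -0.5499)
step 6: x0=(-0.8972, -0.0638) x1=(-0.6949, -0.5943)
step 7: x0=(-0.8959, -0.0213) x1=(-0.7062, -0.6430)
step 8: x0=(-0.8951, 0.0230) x1=(-0.7163, -0.6959)
step 9: x0=(-0.8947, 0.0688) x1=(-0.7255, -0.7524)
step 10: x0=(-0.8947, 0.1162) x1=(-0.7340, -0.8122)
step 11: x0=(-0.8948, 0.1647) x1=(-0.7420, -0.8748)
step 12: x0=(-0.8951, 0.2143) x1=(-0.7496, -0.9398)
step 13: x0=(-0.8955, 0.2646) x1=(-0.7571, -1.0065)
step 14: x0=(-0.8959, 0.3155) x1=(-0.7644, -1.0745)
step 15: x0=(-0.8964, 0.3667) x1=(-0.7716, -1.1431)
step 16: x0=(-0.8969, 0.4180) x1=(-0.7789, -1.2119)
step 17: x0=(-0.8974, 0.4690) x1=(-0.7861, -1.2802)
step 18: x0=(-0.8978, 0.5196) x1=(-0.7934, -1.3475)
step 19: x0=(-0.8982, 0.5696) x1=(-0.8009, -1.4133)
step 20: x0=(-0.8985, 0.6185) x1=(-0.8084, -1.4769)
step 21: x0=(-0.8988, 0.6664) x1=(-0.8160, -1.5378)
step 22: x0=(-0.8991, 0.7128) x1=(-0.8238, -1.5956)

2.3096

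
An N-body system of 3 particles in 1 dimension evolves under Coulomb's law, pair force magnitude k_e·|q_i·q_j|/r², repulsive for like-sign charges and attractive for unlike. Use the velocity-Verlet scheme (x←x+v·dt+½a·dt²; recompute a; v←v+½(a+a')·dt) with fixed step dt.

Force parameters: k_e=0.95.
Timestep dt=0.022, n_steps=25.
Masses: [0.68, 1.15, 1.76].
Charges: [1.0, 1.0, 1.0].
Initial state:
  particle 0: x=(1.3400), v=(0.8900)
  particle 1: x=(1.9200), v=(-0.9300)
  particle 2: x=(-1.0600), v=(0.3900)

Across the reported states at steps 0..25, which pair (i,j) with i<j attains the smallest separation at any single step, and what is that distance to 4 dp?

pair (0,1), distance 0.4028

step 0: x0=(1.3400) x1=(1.9200) x2=(-1.0600)
step 1: x0=(1.3586) x1=(1.9002) x2=(-1.0515)
step 2: x0=(1.3751) x1=(1.8817) x2=(-1.0430)
step 3: x0=(1.3890) x1=(1.8649) x2=(-1.0346)
step 4: x0=(1.4001) x1=(1.8499) x2=(-1.0263)
step 5: x0=(1.4079) x1=(1.8369) x2=(-1.0180)
step 6: x0=(1.4122) x1=(1.8261) x2=(-1.0099)
step 7: x0=(1.4126) x1=(1.8177) x2=(-1.0018)
step 8: x0=(1.4090) x1=(1.8118) x2=(-0.9938)
step 9: x0=(1.4014) x1=(1.8084) x2=(-0.9858)
step 10: x0=(1.3898) x1=(1.8075) x2=(-0.9780)
step 11: x0=(1.3745) x1=(1.8089) x2=(-0.9702)
step 12: x0=(1.3557) x1=(1.8125) x2=(-0.9625)
step 13: x0=(1.3338) x1=(1.8181) x2=(-0.9549)
step 14: x0=(1.3091) x1=(1.8254) x2=(-0.9474)
step 15: x0=(1.2821) x1=(1.8343) x2=(-0.9400)
step 16: x0=(1.2529) x1=(1.8445) x2=(-0.9326)
step 17: x0=(1.2220) x1=(1.8559) x2=(-0.9253)
step 18: x0=(1.1895) x1=(1.8684) x2=(-0.9182)
step 19: x0=(1.1557) x1=(1.8818) x2=(-0.9111)
step 20: x0=(1.1208) x1=(1.8960) x2=(-0.9041)
step 21: x0=(1.0849) x1=(1.9109) x2=(-0.8972)
step 22: x0=(1.0483) x1=(1.9265) x2=(-0.8904)
step 23: x0=(1.0109) x1=(1.9426) x2=(-0.8837)
step 24: x0=(0.9729) x1=(1.9592) x2=(-0.8772)
step 25: x0=(0.9344) x1=(1.9763) x2=(-0.8707)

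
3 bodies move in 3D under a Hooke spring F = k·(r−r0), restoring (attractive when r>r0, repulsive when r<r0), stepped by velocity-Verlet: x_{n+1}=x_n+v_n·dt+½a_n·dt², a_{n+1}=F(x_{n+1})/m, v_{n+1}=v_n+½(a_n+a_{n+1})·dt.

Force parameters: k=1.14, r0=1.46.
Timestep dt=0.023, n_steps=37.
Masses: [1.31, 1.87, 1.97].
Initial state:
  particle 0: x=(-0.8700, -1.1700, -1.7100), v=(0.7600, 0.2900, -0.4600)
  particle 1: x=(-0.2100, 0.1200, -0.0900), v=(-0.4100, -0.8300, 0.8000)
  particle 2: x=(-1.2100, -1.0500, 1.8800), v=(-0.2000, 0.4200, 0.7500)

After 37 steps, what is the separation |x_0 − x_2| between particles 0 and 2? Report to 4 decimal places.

step 0: x0=(-0.8700, -1.1700, -1.7100) x1=(-0.2100, 0.1200, -0.0900) x2=(-1.2100, -1.0500, 1.8800)
step 1: x0=(-0.8525, -1.1632, -1.7200) x1=(-0.2195, 0.1008, -0.0716) x2=(-1.2145, -1.0403, 1.8968)
step 2: x0=(-0.8350, -1.1562, -1.7287) x1=(-0.2293, 0.0812, -0.0530) x2=(-1.2188, -1.0304, 1.9127)
step 3: x0=(-0.8176, -1.1490, -1.7361) x1=(-0.2392, 0.0614, -0.0344) x2=(-1.2229, -1.0205, 1.9277)
step 4: x0=(-0.8001, -1.1415, -1.7423) x1=(-0.2493, 0.0414, -0.0157) x2=(-1.2269, -1.0104, 1.9417)
step 5: x0=(-0.7827, -1.1339, -1.7472) x1=(-0.2596, 0.0210, 0.0030) x2=(-1.2306, -1.0002, 1.9548)
step 6: x0=(-0.7654, -1.1260, -1.7508) x1=(-0.2701, 0.0005, 0.0219) x2=(-1.2341, -0.9900, 1.9670)
step 7: x0=(-0.7481, -1.1179, -1.7531) x1=(-0.2807, -0.0203, 0.0408) x2=(-1.2374, -0.9796, 1.9783)
step 8: x0=(-0.7309, -1.1096, -1.7541) x1=(-0.2915, -0.0414, 0.0597) x2=(-1.2405, -0.9691, 1.9887)
step 9: x0=(-0.7137, -1.1012, -1.7537) x1=(-0.3025, -0.0627, 0.0787) x2=(-1.2435, -0.9586, 1.9981)
step 10: x0=(-0.6966, -1.0925, -1.7521) x1=(-0.3136, -0.0842, 0.0977) x2=(-1.2462, -0.9480, 2.0066)
step 11: x0=(-0.6797, -1.0836, -1.7490) x1=(-0.3249, -0.1058, 0.1168) x2=(-1.2487, -0.9373, 2.0142)
step 12: x0=(-0.6628, -1.0746, -1.7447) x1=(-0.3363, -0.1277, 0.1359) x2=(-1.2510, -0.9266, 2.0208)
step 13: x0=(-0.6461, -1.0654, -1.7390) x1=(-0.3479, -0.1498, 0.1550) x2=(-1.2530, -0.9158, 2.0266)
step 14: x0=(-0.6295, -1.0560, -1.7319) x1=(-0.3596, -0.1721, 0.1741) x2=(-1.2549, -0.9049, 2.0314)
step 15: x0=(-0.6131, -1.0464, -1.7235) x1=(-0.3714, -0.1945, 0.1932) x2=(-1.2566, -0.8940, 2.0354)
step 16: x0=(-0.5967, -1.0367, -1.7138) x1=(-0.3833, -0.2171, 0.2123) x2=(-1.2580, -0.8831, 2.0384)
step 17: x0=(-0.5806, -1.0268, -1.7027) x1=(-0.3954, -0.2398, 0.2315) x2=(-1.2593, -0.8721, 2.0406)
step 18: x0=(-0.5646, -1.0168, -1.6903) x1=(-0.4075, -0.2626, 0.2506) x2=(-1.2603, -0.8611, 2.0419)
step 19: x0=(-0.5488, -1.0066, -1.6766) x1=(-0.4197, -0.2856, 0.2697) x2=(-1.2611, -0.8501, 2.0423)
step 20: x0=(-0.5332, -0.9962, -1.6615) x1=(-0.4321, -0.3087, 0.2888) x2=(-1.2618, -0.8391, 2.0419)
step 21: x0=(-0.5177, -0.9858, -1.6452) x1=(-0.4445, -0.3320, 0.3078) x2=(-1.2622, -0.8280, 2.0406)
step 22: x0=(-0.5025, -0.9752, -1.6275) x1=(-0.4569, -0.3553, 0.3268) x2=(-1.2624, -0.8170, 2.0385)
step 23: x0=(-0.4875, -0.9644, -1.6086) x1=(-0.4695, -0.3787, 0.3458) x2=(-1.2624, -0.8059, 2.0356)
step 24: x0=(-0.4726, -0.9536, -1.5884) x1=(-0.4821, -0.4022, 0.3647) x2=(-1.2622, -0.7948, 2.0318)
step 25: x0=(-0.4580, -0.9426, -1.5669) x1=(-0.4948, -0.4258, 0.3835) x2=(-1.2618, -0.7837, 2.0273)
step 26: x0=(-0.4437, -0.9315, -1.5441) x1=(-0.5075, -0.4495, 0.4023) x2=(-1.2612, -0.7727, 2.0221)
step 27: x0=(-0.4296, -0.9203, -1.5202) x1=(-0.5203, -0.4732, 0.4211) x2=(-1.2604, -0.7616, 2.0160)
step 28: x0=(-0.4157, -0.9091, -1.4950) x1=(-0.5331, -0.4970, 0.4397) x2=(-1.2594, -0.7506, 2.0093)
step 29: x0=(-0.4020, -0.8977, -1.4686) x1=(-0.5459, -0.5208, 0.4583) x2=(-1.2582, -0.7395, 2.0018)
step 30: x0=(-0.3886, -0.8862, -1.4411) x1=(-0.5587, -0.5447, 0.4768) x2=(-1.2569, -0.7285, 1.9936)
step 31: x0=(-0.3755, -0.8747, -1.4124) x1=(-0.5716, -0.5686, 0.4952) x2=(-1.2553, -0.7175, 1.9847)
step 32: x0=(-0.3626, -0.8631, -1.3825) x1=(-0.5845, -0.5925, 0.5135) x2=(-1.2536, -0.7066, 1.9752)
step 33: x0=(-0.3500, -0.8514, -1.3516) x1=(-0.5974, -0.6165, 0.5316) x2=(-1.2517, -0.6956, 1.9650)
step 34: x0=(-0.3376, -0.8396, -1.3196) x1=(-0.6102, -0.6405, 0.5497) x2=(-1.2496, -0.6847, 1.9543)
step 35: x0=(-0.3256, -0.8278, -1.2865) x1=(-0.6231, -0.6645, 0.5677) x2=(-1.2474, -0.6738, 1.9429)
step 36: x0=(-0.3137, -0.8159, -1.2524) x1=(-0.6359, -0.6885, 0.5855) x2=(-1.2450, -0.6630, 1.9309)
step 37: x0=(-0.3022, -0.8040, -1.2172) x1=(-0.6488, -0.7125, 0.6033) x2=(-1.2424, -0.6521, 1.9184)

3.2771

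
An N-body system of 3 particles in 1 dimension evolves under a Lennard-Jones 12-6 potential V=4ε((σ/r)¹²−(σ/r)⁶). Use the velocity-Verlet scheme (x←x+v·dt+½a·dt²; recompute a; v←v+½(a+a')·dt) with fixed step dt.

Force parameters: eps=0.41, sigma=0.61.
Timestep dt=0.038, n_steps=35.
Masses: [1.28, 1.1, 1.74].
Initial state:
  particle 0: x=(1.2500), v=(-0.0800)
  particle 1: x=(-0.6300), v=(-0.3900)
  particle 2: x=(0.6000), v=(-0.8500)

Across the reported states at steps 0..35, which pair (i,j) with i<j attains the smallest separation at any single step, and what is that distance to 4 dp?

step 0: x0=(1.2500) x1=(-0.6300) x2=(0.6000)
step 1: x0=(1.2491) x1=(-0.6447) x2=(0.5661)
step 2: x0=(1.2483) x1=(-0.6593) x2=(0.5320)
step 3: x0=(1.2461) x1=(-0.6737) x2=(0.4988)
step 4: x0=(1.2421) x1=(-0.6878) x2=(0.4667)
step 5: x0=(1.2363) x1=(-0.7017) x2=(0.4359)
step 6: x0=(1.2289) x1=(-0.7154) x2=(0.4061)
step 7: x0=(1.2199) x1=(-0.7287) x2=(0.3772)
step 8: x0=(1.2096) x1=(-0.7418) x2=(0.3491)
step 9: x0=(1.1981) x1=(-0.7545) x2=(0.3217)
step 10: x0=(1.1854) x1=(-0.7668) x2=(0.2949)
step 11: x0=(1.1717) x1=(-0.7787) x2=(0.2686)
step 12: x0=(1.1571) x1=(-0.7902) x2=(0.2427)
step 13: x0=(1.1416) x1=(-0.8011) x2=(0.2172)
step 14: x0=(1.1253) x1=(-0.8116) x2=(0.1919)
step 15: x0=(1.1081) x1=(-0.8214) x2=(0.1668)
step 16: x0=(1.0902) x1=(-0.8306) x2=(0.1419)
step 17: x0=(1.0716) x1=(-0.8390) x2=(0.1170)
step 18: x0=(1.0523) x1=(-0.8467) x2=(0.0921)
step 19: x0=(1.0324) x1=(-0.8535) x2=(0.0672)
step 20: x0=(1.0118) x1=(-0.8593) x2=(0.0421)
step 21: x0=(0.9905) x1=(-0.8640) x2=(0.0168)
step 22: x0=(0.9687) x1=(-0.8674) x2=(-0.0089)
step 23: x0=(0.9462) x1=(-0.8693) x2=(-0.0351)
step 24: x0=(0.9232) x1=(-0.8696) x2=(-0.0618)
step 25: x0=(0.8996) x1=(-0.8681) x2=(-0.0894)
step 26: x0=(0.8754) x1=(-0.8644) x2=(-0.1178)
step 27: x0=(0.8507) x1=(-0.8587) x2=(-0.1472)
step 28: x0=(0.8255) x1=(-0.8514) x2=(-0.1771)
step 29: x0=(0.7997) x1=(-0.8452) x2=(-0.2060)
step 30: x0=(0.7734) x1=(-0.8467) x2=(-0.2296)
step 31: x0=(0.7466) x1=(-0.8651) x2=(-0.2421)
step 32: x0=(0.7192) x1=(-0.8974) x2=(-0.2455)
step 33: x0=(0.6912) x1=(-0.9343) x2=(-0.2454)
step 34: x0=(0.6624) x1=(-0.9708) x2=(-0.2451)
step 35: x0=(0.6326) x1=(-1.0054) x2=(-0.2452)

pair (1,2), distance 0.6171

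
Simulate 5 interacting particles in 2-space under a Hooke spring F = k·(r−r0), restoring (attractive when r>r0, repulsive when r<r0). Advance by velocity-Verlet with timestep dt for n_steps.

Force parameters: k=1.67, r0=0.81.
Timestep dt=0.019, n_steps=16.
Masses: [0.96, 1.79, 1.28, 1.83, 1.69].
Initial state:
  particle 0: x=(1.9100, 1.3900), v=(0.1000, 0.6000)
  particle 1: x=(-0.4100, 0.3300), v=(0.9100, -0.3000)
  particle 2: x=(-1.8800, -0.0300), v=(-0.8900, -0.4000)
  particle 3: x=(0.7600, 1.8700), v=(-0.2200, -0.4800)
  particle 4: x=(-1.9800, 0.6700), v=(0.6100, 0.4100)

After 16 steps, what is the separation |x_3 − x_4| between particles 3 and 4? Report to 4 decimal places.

step 0: x0=(1.9100, 1.3900) x1=(-0.4100, 0.3300) x2=(-1.8800, -0.0300) x3=(0.7600, 1.8700) x4=(-1.9800, 0.6700)
step 1: x0=(1.9094, 1.4007) x1=(-0.3926, 0.3246) x2=(-1.8956, -0.0370) x3=(0.7551, 1.8603) x4=(-1.9674, 0.6780)
step 2: x0=(1.9036, 1.4099) x1=(-0.3749, 0.3197) x2=(-1.9084, -0.0427) x3=(0.7488, 1.8496) x4=(-1.9526, 0.6866)
step 3: x0=(1.8928, 1.4177) x1=(-0.3570, 0.3154) x2=(-1.9185, -0.0472) x3=(0.7412, 1.8377) x4=(-1.9359, 0.6955)
step 4: x0=(1.8770, 1.4240) x1=(-0.3389, 0.3116) x2=(-1.9259, -0.0504) x3=(0.7322, 1.8248) x4=(-1.9170, 0.7050)
step 5: x0=(1.8562, 1.4288) x1=(-0.3207, 0.3083) x2=(-1.9305, -0.0523) x3=(0.7218, 1.8108) x4=(-1.8962, 0.7149)
step 6: x0=(1.8305, 1.4322) x1=(-0.3023, 0.3056) x2=(-1.9324, -0.0529) x3=(0.7100, 1.7958) x4=(-1.8733, 0.7252)
step 7: x0=(1.8000, 1.4340) x1=(-0.2837, 0.3035) x2=(-1.9315, -0.0523) x3=(0.6970, 1.7797) x4=(-1.8484, 0.7359)
step 8: x0=(1.7647, 1.4344) x1=(-0.2651, 0.3018) x2=(-1.9279, -0.0503) x3=(0.6826, 1.7627) x4=(-1.8216, 0.7470)
step 9: x0=(1.7249, 1.4332) x1=(-0.2465, 0.3007) x2=(-1.9216, -0.0471) x3=(0.6670, 1.7447) x4=(-1.7930, 0.7584)
step 10: x0=(1.6805, 1.4306) x1=(-0.2278, 0.3001) x2=(-1.9126, -0.0426) x3=(0.6501, 1.7258) x4=(-1.7624, 0.7702)
step 11: x0=(1.6317, 1.4266) x1=(-0.2091, 0.3001) x2=(-1.9010, -0.0369) x3=(0.6319, 1.7060) x4=(-1.7301, 0.7824)
step 12: x0=(1.5788, 1.4211) x1=(-0.1904, 0.3005) x2=(-1.8867, -0.0299) x3=(0.6126, 1.6852) x4=(-1.6960, 0.7948)
step 13: x0=(1.5217, 1.4141) x1=(-0.1717, 0.3014) x2=(-1.8698, -0.0217) x3=(0.5920, 1.6636) x4=(-1.6602, 0.8075)
step 14: x0=(1.4608, 1.4058) x1=(-0.1532, 0.3027) x2=(-1.8505, -0.0122) x3=(0.5703, 1.6412) x4=(-1.6227, 0.8205)
step 15: x0=(1.3962, 1.3962) x1=(-0.1347, 0.3045) x2=(-1.8287, -0.0016) x3=(0.5475, 1.6181) x4=(-1.5837, 0.8337)
step 16: x0=(1.3281, 1.3852) x1=(-0.1164, 0.3068) x2=(-1.8044, 0.0101) x3=(0.5236, 1.5941) x4=(-1.5432, 0.8472)

2.1976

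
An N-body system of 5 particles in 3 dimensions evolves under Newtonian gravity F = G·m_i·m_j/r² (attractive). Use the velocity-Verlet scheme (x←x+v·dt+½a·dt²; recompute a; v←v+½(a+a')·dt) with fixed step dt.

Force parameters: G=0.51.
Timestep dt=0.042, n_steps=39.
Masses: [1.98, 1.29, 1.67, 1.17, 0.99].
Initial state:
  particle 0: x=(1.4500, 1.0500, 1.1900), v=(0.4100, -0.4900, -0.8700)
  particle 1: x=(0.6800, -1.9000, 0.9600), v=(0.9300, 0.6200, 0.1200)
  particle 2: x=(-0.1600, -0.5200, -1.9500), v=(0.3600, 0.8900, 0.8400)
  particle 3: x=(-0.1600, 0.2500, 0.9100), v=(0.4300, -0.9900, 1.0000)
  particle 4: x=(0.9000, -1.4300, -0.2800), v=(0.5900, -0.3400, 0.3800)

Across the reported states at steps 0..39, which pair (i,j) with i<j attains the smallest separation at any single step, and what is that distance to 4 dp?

pair (1,4), distance 0.6725

step 0: x0=(1.4500, 1.0500, 1.1900) x1=(0.6800, -1.9000, 0.9600) x2=(-0.1600, -0.5200, -1.9500) x3=(-0.1600, 0.2500, 0.9100) x4=(0.9000, -1.4300, -0.2800)
step 1: x0=(1.4670, 1.0292, 1.1534) x1=(0.7191, -1.8737, 0.9648) x2=(-0.1448, -0.4826, -1.9145) x3=(-0.1416, 0.2084, 0.9519) x4=(0.9246, -1.4442, -0.2638)
step 2: x0=(1.4837, 1.0081, 1.1165) x1=(0.7582, -1.8467, 0.9689) x2=(-0.1294, -0.4453, -1.8785) x3=(-0.1226, 0.1666, 0.9936) x4=(0.9489, -1.4581, -0.2469)
step 3: x0=(1.5000, 0.9865, 1.0796) x1=(0.7972, -1.8192, 0.9725) x2=(-0.1139, -0.4081, -1.8421) x3=(-0.1029, 0.1247, 1.0351) x4=(0.9730, -1.4718, -0.2295)
step 4: x0=(1.5158, 0.9645, 1.0424) x1=(0.8363, -1.7910, 0.9754) x2=(-0.0981, -0.3709, -1.8053) x3=(-0.0826, 0.0827, 1.0764) x4=(0.9967, -1.4852, -0.2113)
step 5: x0=(1.5313, 0.9420, 1.0051) x1=(0.8754, -1.7621, 0.9777) x2=(-0.0822, -0.3337, -1.7679) x3=(-0.0616, 0.0405, 1.1173) x4=(1.0201, -1.4982, -0.1924)
step 6: x0=(1.5465, 0.9191, 0.9677) x1=(0.9144, -1.7327, 0.9792) x2=(-0.0661, -0.2967, -1.7302) x3=(-0.0400, -0.0017, 1.1579) x4=(1.0432, -1.5110, -0.1728)
step 7: x0=(1.5612, 0.8957, 0.9302) x1=(0.9534, -1.7025, 0.9801) x2=(-0.0498, -0.2597, -1.6919) x3=(-0.0176, -0.0441, 1.1982) x4=(1.0660, -1.5235, -0.1523)
step 8: x0=(1.5755, 0.8719, 0.8925) x1=(0.9923, -1.6718, 0.9802) x2=(-0.0333, -0.2228, -1.6532) x3=(0.0054, -0.0867, 1.2381) x4=(1.0886, -1.5355, -0.1309)
step 9: x0=(1.5895, 0.8476, 0.8548) x1=(1.0312, -1.6403, 0.9795) x2=(-0.0166, -0.1859, -1.6140) x3=(0.0290, -0.1293, 1.2775) x4=(1.1109, -1.5472, -0.1086)
step 10: x0=(1.6030, 0.8228, 0.8169) x1=(1.0699, -1.6082, 0.9780) x2=(0.0003, -0.1492, -1.5744) x3=(0.0534, -0.1721, 1.3165) x4=(1.1329, -1.5583, -0.0853)
step 11: x0=(1.6162, 0.7975, 0.7790) x1=(1.1085, -1.5755, 0.9756) x2=(0.0175, -0.1125, -1.5342) x3=(0.0784, -0.2150, 1.3551) x4=(1.1547, -1.5691, -0.0610)
step 12: x0=(1.6290, 0.7716, 0.7409) x1=(1.1470, -1.5421, 0.9723) x2=(0.0349, -0.0760, -1.4936) x3=(0.1042, -0.2581, 1.3930) x4=(1.1762, -1.5792, -0.0354)
step 13: x0=(1.6414, 0.7453, 0.7028) x1=(1.1852, -1.5081, 0.9681) x2=(0.0525, -0.0395, -1.4525) x3=(0.1306, -0.3014, 1.4305) x4=(1.1976, -1.5888, -0.0087)
step 14: x0=(1.6535, 0.7184, 0.6647) x1=(1.2232, -1.4735, 0.9628) x2=(0.0704, -0.0032, -1.4109) x3=(0.1577, -0.3447, 1.4674) x4=(1.2187, -1.5977, 0.0192)
step 15: x0=(1.6651, 0.6909, 0.6265) x1=(1.2610, -1.4383, 0.9566) x2=(0.0885, 0.0331, -1.3688) x3=(0.1855, -0.3883, 1.5036) x4=(1.2397, -1.6059, 0.0486)
step 16: x0=(1.6763, 0.6629, 0.5882) x1=(1.2985, -1.4026, 0.9493) x2=(0.1069, 0.0692, -1.3262) x3=(0.2141, -0.4320, 1.5392) x4=(1.2605, -1.6132, 0.0793)
step 17: x0=(1.6872, 0.6342, 0.5499) x1=(1.3356, -1.3665, 0.9408) x2=(0.1256, 0.1052, -1.2831) x3=(0.2433, -0.4758, 1.5741) x4=(1.2813, -1.6196, 0.1115)
step 18: x0=(1.6977, 0.6050, 0.5115) x1=(1.3724, -1.3299, 0.9312) x2=(0.1447, 0.1410, -1.2395) x3=(0.2732, -0.5197, 1.6084) x4=(1.3019, -1.6249, 0.1453)
step 19: x0=(1.7077, 0.5752, 0.4731) x1=(1.4087, -1.2930, 0.9205) x2=(0.1640, 0.1768, -1.1953) x3=(0.3039, -0.5638, 1.6419) x4=(1.3226, -1.6291, 0.1807)
step 20: x0=(1.7174, 0.5447, 0.4346) x1=(1.4445, -1.2559, 0.9084) x2=(0.1837, 0.2124, -1.1506) x3=(0.3353, -0.6080, 1.6746) x4=(1.3432, -1.6319, 0.2178)
step 21: x0=(1.7266, 0.5135, 0.3962) x1=(1.4798, -1.2187, 0.8952) x2=(0.2038, 0.2478, -1.1054) x3=(0.3674, -0.6523, 1.7065) x4=(1.3639, -1.6332, 0.2566)
step 22: x0=(1.7354, 0.4817, 0.3577) x1=(1.5145, -1.1815, 0.8806) x2=(0.2243, 0.2831, -1.0596) x3=(0.4002, -0.6966, 1.7376) x4=(1.3848, -1.6327, 0.2971)
step 23: x0=(1.7437, 0.4493, 0.3192) x1=(1.5485, -1.1445, 0.8648) x2=(0.2452, 0.3182, -1.0132) x3=(0.4337, -0.7410, 1.7679) x4=(1.4058, -1.6304, 0.3393)
step 24: x0=(1.7516, 0.4161, 0.2807) x1=(1.5818, -1.1077, 0.8477) x2=(0.2666, 0.3531, -0.9662) x3=(0.4679, -0.7854, 1.7973) x4=(1.4271, -1.6259, 0.3831)
step 25: x0=(1.7589, 0.3821, 0.2423) x1=(1.6144, -1.0714, 0.8294) x2=(0.2886, 0.3878, -0.9187) x3=(0.5028, -0.8297, 1.8258) x4=(1.4488, -1.6191, 0.4285)
step 26: x0=(1.7658, 0.3475, 0.2039) x1=(1.6461, -1.0356, 0.8100) x2=(0.3110, 0.4222, -0.8705) x3=(0.5384, -0.8741, 1.8534) x4=(1.4708, -1.6097, 0.4754)
step 27: x0=(1.7721, 0.3121, 0.1656) x1=(1.6770, -1.0006, 0.7894) x2=(0.3340, 0.4565, -0.8218) x3=(0.5746, -0.9183, 1.8801) x4=(1.4932, -1.5975, 0.5236)
step 28: x0=(1.7779, 0.2759, 0.1274) x1=(1.7070, -0.9663, 0.7680) x2=(0.3577, 0.4904, -0.7725) x3=(0.6114, -0.9625, 1.9059) x4=(1.5161, -1.5824, 0.5728)
step 29: x0=(1.7830, 0.2389, 0.0894) x1=(1.7361, -0.9329, 0.7457) x2=(0.3820, 0.5239, -0.7225) x3=(0.6488, -1.0066, 1.9308) x4=(1.5396, -1.5642, 0.6228)
step 30: x0=(1.7876, 0.2012, 0.0516) x1=(1.7642, -0.9004, 0.7227) x2=(0.4071, 0.5571, -0.6720) x3=(0.6868, -1.0505, 1.9548) x4=(1.5636, -1.5428, 0.6733)
step 31: x0=(1.7915, 0.1626, 0.0142) x1=(1.7913, -0.8686, 0.6991) x2=(0.4330, 0.5899, -0.6209) x3=(0.7254, -1.0942, 1.9778) x4=(1.5881, -1.5183, 0.7241)
step 32: x0=(1.7949, 0.1233, -0.0229) x1=(1.8175, -0.8377, 0.6752) x2=(0.4596, 0.6223, -0.5692) x3=(0.7645, -1.1378, 1.9999) x4=(1.6131, -1.4906, 0.7748)
step 33: x0=(1.7975, 0.0832, -0.0595) x1=(1.8428, -0.8073, 0.6508) x2=(0.4871, 0.6540, -0.5171) x3=(0.8042, -1.1812, 2.0211) x4=(1.6385, -1.4599, 0.8252)
step 34: x0=(1.7996, 0.0424, -0.0954) x1=(1.8671, -0.7774, 0.6262) x2=(0.5155, 0.6852, -0.4644) x3=(0.8444, -1.2244, 2.0413) x4=(1.6643, -1.4263, 0.8750)
step 35: x0=(1.8010, 0.0008, -0.1306) x1=(1.8905, -0.7479, 0.6013) x2=(0.5448, 0.7158, -0.4112) x3=(0.8851, -1.2673, 2.0606) x4=(1.6904, -1.3901, 0.9240)
step 36: x0=(1.8019, -0.0415, -0.1650) x1=(1.9129, -0.7184, 0.5761) x2=(0.5750, 0.7456, -0.3577) x3=(0.9264, -1.3100, 2.0789) x4=(1.7167, -1.3513, 0.9722)
step 37: x0=(1.8022, -0.0845, -0.1982) x1=(1.9345, -0.6889, 0.5505) x2=(0.6060, 0.7747, -0.3038) x3=(0.9681, -1.3523, 2.0962) x4=(1.7432, -1.3104, 1.0193)
step 38: x0=(1.8022, -0.1281, -0.2303) x1=(1.9551, -0.6592, 0.5243) x2=(0.6380, 0.8030, -0.2496) x3=(1.0104, -1.3944, 2.1126) x4=(1.7696, -1.2675, 1.0653)
step 39: x0=(1.8017, -0.1723, -0.2609) x1=(1.9748, -0.6291, 0.4974) x2=(0.6708, 0.8304, -0.1952) x3=(1.0532, -1.4361, 2.1281) x4=(1.7960, -1.2229, 1.1102)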